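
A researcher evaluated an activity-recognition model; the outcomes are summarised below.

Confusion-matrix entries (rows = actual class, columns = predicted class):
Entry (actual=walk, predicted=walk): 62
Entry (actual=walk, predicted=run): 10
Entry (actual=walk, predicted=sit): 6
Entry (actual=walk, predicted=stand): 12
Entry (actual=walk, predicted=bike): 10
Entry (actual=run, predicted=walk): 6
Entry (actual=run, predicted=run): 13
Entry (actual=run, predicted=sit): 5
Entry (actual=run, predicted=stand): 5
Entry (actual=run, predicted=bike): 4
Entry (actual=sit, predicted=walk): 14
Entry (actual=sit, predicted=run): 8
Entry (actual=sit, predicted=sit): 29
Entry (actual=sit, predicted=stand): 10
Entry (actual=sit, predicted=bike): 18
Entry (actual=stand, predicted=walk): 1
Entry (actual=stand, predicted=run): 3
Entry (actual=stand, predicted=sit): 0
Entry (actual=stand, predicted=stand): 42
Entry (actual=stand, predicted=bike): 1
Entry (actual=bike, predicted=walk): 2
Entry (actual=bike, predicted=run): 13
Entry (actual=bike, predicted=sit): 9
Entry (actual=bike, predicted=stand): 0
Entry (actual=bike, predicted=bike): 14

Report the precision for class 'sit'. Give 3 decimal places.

Treat 'sit' as positive and all other classes as negative.
precision = TP/(TP+FP).
sit: TP=29, FP=6+5+0+9=20 → 29/49 = 0.5918

0.592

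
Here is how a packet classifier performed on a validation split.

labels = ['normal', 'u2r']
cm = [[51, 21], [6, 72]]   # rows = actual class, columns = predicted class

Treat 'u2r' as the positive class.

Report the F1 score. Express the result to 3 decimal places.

Precision = TP/(TP+FP) = 72/93 = 0.7742
Recall = TP/(TP+FN) = 72/78 = 0.9231
F1 = 2·TP/(2·TP+FP+FN) = 144/171 = 0.842

0.842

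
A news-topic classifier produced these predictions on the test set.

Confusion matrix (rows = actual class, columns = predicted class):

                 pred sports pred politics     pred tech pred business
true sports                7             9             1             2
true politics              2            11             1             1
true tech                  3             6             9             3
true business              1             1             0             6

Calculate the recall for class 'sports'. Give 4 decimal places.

0.3684

Take TP from the diagonal, FP from the rest of the 'sports' prediction marginal, FN from the rest of the 'sports' actual marginal.
recall = TP/(TP+FN).
sports: TP=7, FN=9+1+2=12 → 7/19 = 0.36842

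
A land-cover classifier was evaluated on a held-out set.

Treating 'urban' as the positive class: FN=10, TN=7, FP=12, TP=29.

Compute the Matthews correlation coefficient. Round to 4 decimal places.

0.1155

MCC = (TP·TN − FP·FN) / √((TP+FP)(TP+FN)(TN+FP)(TN+FN))
Numerator = 29·7 − 12·10 = 83
Denominator = √(41·39·19·17) = √516477 = 718.6633
MCC = 83 / 718.6633 = 0.1155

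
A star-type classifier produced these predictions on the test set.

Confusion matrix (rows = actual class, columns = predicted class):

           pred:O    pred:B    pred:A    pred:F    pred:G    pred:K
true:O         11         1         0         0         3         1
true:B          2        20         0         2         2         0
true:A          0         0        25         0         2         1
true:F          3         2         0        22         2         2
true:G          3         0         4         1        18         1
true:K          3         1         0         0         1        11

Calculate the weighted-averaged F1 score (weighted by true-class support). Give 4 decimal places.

0.7476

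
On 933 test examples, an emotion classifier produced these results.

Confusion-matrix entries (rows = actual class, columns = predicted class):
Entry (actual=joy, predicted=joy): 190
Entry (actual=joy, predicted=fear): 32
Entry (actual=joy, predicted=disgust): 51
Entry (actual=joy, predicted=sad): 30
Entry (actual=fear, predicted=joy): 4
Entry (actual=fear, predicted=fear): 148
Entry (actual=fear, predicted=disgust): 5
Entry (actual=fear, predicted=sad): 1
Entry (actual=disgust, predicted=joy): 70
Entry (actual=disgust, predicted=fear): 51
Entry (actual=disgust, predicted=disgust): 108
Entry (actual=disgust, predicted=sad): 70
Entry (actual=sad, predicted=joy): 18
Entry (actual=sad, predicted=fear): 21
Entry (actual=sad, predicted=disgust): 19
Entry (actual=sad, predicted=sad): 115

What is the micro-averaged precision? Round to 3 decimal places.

0.601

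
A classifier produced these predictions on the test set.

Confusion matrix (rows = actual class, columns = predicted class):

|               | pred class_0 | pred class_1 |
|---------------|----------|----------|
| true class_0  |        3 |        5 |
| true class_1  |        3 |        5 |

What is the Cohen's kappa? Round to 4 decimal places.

Observed agreement pₒ = trace/N = 8/16 = 0.50000
Expected agreement pₑ = Σ (rowᵢ·colᵢ)/N² = (8·6 + 8·10)/16² = 0.50000
κ = (pₒ − pₑ)/(1 − pₑ) = (0.50000 − 0.50000)/(1 − 0.50000) = 0.0000

0.0000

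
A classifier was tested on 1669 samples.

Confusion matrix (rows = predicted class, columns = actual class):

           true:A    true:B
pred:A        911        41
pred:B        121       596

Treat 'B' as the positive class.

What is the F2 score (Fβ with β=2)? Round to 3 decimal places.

Fβ = (1+β²)·TP / ((1+β²)·TP + β²·FN + FP), with β²=4
= 5·596 / (5·596 + 4·41 + 121) = 0.913

0.913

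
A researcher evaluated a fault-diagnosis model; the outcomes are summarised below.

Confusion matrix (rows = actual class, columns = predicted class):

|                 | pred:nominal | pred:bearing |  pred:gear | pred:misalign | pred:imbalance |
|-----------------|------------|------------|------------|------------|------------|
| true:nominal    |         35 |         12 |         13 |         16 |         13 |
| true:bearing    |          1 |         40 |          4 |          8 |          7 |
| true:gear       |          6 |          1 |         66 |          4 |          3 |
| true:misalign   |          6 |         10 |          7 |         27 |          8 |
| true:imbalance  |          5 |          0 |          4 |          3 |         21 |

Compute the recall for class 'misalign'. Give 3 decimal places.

0.466

One-vs-rest for 'misalign': TP = diagonal; FP = other classes predicted 'misalign'; FN = 'misalign' predicted as other.
recall = TP/(TP+FN).
misalign: TP=27, FN=6+10+7+8=31 → 27/58 = 0.4655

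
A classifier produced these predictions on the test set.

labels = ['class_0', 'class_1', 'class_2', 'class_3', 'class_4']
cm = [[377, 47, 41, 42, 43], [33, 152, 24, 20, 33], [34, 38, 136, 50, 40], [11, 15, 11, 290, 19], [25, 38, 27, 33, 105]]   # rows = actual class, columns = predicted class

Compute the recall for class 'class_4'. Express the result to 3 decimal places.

0.461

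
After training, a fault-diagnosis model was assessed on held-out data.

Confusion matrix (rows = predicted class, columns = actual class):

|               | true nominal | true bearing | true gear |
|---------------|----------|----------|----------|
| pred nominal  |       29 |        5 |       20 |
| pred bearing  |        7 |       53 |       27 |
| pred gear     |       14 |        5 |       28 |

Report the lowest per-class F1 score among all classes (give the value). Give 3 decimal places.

0.459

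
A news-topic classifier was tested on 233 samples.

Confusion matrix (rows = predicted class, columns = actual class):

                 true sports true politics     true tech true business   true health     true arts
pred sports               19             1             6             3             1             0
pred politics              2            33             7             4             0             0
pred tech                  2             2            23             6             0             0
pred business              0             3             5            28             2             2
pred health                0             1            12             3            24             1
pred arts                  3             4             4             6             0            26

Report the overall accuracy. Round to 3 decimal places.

Accuracy = trace / total = (19+33+23+28+24+26=153) / 233 = 153/233 = 0.657

0.657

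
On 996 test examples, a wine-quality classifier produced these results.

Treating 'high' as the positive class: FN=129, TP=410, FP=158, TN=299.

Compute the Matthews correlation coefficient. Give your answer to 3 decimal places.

0.418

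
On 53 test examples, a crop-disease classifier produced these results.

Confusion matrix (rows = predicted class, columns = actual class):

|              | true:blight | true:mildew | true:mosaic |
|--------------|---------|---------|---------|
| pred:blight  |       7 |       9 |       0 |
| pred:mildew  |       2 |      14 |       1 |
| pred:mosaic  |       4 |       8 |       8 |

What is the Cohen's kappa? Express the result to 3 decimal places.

Observed agreement pₒ = trace/N = 29/53 = 0.5472
Expected agreement pₑ = Σ (rowᵢ·colᵢ)/N² = (13·16 + 31·17 + 9·20)/53² = 0.3257
κ = (pₒ − pₑ)/(1 − pₑ) = (0.5472 − 0.3257)/(1 − 0.3257) = 0.328

0.328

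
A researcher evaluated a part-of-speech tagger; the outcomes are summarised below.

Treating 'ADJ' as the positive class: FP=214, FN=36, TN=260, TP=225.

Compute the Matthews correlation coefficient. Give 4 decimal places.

0.4006

MCC = (TP·TN − FP·FN) / √((TP+FP)(TP+FN)(TN+FP)(TN+FN))
Numerator = 225·260 − 214·36 = 50796
Denominator = √(439·261·474·296) = √16075892016 = 126790.7410
MCC = 50796 / 126790.7410 = 0.4006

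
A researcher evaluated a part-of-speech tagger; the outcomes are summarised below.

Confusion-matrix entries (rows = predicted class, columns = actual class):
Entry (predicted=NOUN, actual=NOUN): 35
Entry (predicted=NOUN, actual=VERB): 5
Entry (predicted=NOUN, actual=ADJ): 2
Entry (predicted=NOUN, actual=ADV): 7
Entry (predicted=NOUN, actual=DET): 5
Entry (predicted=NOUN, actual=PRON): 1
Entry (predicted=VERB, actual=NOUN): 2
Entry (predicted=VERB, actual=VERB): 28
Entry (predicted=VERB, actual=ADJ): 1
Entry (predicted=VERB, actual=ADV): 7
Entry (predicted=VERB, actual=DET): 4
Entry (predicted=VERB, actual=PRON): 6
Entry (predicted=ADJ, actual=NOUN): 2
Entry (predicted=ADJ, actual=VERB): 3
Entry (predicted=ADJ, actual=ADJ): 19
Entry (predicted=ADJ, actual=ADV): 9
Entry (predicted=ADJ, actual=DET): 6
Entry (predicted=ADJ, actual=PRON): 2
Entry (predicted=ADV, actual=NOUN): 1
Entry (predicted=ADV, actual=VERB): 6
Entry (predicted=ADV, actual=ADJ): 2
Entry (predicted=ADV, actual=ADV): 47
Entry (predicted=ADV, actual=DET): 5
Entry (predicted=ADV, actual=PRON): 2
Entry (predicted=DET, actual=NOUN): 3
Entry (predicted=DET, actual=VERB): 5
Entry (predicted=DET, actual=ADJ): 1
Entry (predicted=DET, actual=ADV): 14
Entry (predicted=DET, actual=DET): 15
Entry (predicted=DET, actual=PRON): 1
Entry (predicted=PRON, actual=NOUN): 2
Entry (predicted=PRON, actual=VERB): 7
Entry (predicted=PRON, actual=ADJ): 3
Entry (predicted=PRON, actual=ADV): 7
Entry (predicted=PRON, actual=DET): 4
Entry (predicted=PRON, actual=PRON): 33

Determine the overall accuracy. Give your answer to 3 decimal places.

Accuracy = trace / total = (35+28+19+47+15+33=177) / 302 = 177/302 = 0.586

0.586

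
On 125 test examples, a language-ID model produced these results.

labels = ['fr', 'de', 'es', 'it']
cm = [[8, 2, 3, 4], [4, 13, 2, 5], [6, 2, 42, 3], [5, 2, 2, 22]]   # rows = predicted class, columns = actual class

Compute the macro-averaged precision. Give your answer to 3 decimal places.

Per-class precision (TP/(TP+FP)):
  fr: TP=8, FP=2+3+4=9 → 8/17 = 0.4706
  de: TP=13, FP=4+2+5=11 → 13/24 = 0.5417
  es: TP=42, FP=6+2+3=11 → 42/53 = 0.7925
  it: TP=22, FP=5+2+2=9 → 22/31 = 0.7097
Macro-precision = mean = (0.4706 + 0.5417 + 0.7925 + 0.7097) / 4 = 0.629

0.629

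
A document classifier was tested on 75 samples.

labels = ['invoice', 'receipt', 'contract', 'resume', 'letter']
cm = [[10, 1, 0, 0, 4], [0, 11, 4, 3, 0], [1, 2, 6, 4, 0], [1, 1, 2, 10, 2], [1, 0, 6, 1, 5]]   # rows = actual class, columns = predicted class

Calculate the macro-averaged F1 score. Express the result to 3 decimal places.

Per-class F1 score (2·TP/(2·TP+FP+FN)):
  invoice: TP=10, FP=0+1+1+1=3, FN=1+0+0+4=5 → 20/28 = 0.7143
  receipt: TP=11, FP=1+2+1+0=4, FN=0+4+3+0=7 → 22/33 = 0.6667
  contract: TP=6, FP=0+4+2+6=12, FN=1+2+4+0=7 → 12/31 = 0.3871
  resume: TP=10, FP=0+3+4+1=8, FN=1+1+2+2=6 → 20/34 = 0.5882
  letter: TP=5, FP=4+0+0+2=6, FN=1+0+6+1=8 → 10/24 = 0.4167
Macro-F1 score = mean = (0.7143 + 0.6667 + 0.3871 + 0.5882 + 0.4167) / 5 = 0.555

0.555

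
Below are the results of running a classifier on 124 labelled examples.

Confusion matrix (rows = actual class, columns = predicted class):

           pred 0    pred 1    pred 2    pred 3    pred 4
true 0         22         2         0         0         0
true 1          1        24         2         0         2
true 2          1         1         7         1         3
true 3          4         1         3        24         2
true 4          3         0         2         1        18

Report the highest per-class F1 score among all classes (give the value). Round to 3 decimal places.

Per-class F1 score (2·TP/(2·TP+FP+FN)):
  0: TP=22, FP=1+1+4+3=9, FN=2+0+0+0=2 → 44/55 = 0.8000
  1: TP=24, FP=2+1+1+0=4, FN=1+2+0+2=5 → 48/57 = 0.8421
  2: TP=7, FP=0+2+3+2=7, FN=1+1+1+3=6 → 14/27 = 0.5185
  3: TP=24, FP=0+0+1+1=2, FN=4+1+3+2=10 → 48/60 = 0.8000
  4: TP=18, FP=0+2+3+2=7, FN=3+0+2+1=6 → 36/49 = 0.7347
Highest is class '1' with F1 score = 0.842.

0.842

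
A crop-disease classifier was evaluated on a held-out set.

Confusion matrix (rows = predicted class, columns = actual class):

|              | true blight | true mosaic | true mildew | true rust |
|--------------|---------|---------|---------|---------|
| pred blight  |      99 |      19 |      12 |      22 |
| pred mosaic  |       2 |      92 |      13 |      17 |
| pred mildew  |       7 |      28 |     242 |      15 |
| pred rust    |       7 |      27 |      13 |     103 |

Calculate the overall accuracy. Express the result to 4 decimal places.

0.7465

Accuracy = trace / total = (99+92+242+103=536) / 718 = 536/718 = 0.7465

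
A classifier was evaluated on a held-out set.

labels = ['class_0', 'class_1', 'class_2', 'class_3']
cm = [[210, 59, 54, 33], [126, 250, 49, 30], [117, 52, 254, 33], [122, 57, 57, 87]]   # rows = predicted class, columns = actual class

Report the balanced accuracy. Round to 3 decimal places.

0.513

Balanced accuracy = mean of per-class recall.
  class_0: recall = 210/575 = 0.3652
  class_1: recall = 250/418 = 0.5981
  class_2: recall = 254/414 = 0.6135
  class_3: recall = 87/183 = 0.4754
Mean = (0.3652 + 0.5981 + 0.6135 + 0.4754) / 4 = 0.513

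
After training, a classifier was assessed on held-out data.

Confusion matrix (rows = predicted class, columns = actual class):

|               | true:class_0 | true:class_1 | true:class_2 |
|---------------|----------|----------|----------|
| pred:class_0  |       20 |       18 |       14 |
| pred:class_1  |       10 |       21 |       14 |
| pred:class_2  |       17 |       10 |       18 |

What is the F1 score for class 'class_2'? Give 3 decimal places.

Take TP from the diagonal, FP from the rest of the 'class_2' prediction marginal, FN from the rest of the 'class_2' actual marginal.
F1 score = 2·TP/(2·TP+FP+FN).
class_2: TP=18, FP=17+10=27, FN=14+14=28 → 36/91 = 0.3956

0.396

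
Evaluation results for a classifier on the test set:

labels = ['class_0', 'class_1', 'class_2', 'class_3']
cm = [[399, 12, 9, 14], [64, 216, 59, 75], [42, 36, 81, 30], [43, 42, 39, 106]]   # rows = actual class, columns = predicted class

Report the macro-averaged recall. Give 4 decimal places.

0.5826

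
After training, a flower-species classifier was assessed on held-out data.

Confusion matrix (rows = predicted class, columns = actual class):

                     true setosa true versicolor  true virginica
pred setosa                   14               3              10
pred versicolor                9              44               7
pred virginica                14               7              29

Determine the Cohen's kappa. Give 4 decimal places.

Observed agreement pₒ = trace/N = 87/137 = 0.63504
Expected agreement pₑ = Σ (rowᵢ·colᵢ)/N² = (37·27 + 54·60 + 46·50)/137² = 0.34839
κ = (pₒ − pₑ)/(1 − pₑ) = (0.63504 − 0.34839)/(1 − 0.34839) = 0.4399

0.4399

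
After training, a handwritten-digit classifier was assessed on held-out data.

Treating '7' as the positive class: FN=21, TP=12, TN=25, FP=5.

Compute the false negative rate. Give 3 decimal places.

FNR = FN/(FN+TP) = 21/(21+12) = 0.636

0.636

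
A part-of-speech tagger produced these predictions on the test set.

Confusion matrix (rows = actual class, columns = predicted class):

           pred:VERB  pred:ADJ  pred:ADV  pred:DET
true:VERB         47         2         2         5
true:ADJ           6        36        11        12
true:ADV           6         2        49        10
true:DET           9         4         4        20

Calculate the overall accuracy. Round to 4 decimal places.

0.6756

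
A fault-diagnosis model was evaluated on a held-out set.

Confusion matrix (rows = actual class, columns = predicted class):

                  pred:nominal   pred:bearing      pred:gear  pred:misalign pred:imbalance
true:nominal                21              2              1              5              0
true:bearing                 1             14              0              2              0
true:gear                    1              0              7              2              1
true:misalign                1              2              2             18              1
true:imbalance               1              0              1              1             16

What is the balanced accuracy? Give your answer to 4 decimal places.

0.7552

Balanced accuracy = mean of per-class recall.
  nominal: recall = 21/29 = 0.72414
  bearing: recall = 14/17 = 0.82353
  gear: recall = 7/11 = 0.63636
  misalign: recall = 18/24 = 0.75000
  imbalance: recall = 16/19 = 0.84211
Mean = (0.72414 + 0.82353 + 0.63636 + 0.75000 + 0.84211) / 5 = 0.7552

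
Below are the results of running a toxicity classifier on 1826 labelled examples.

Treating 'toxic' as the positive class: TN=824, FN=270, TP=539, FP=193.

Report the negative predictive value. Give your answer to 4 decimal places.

NPV = TN/(TN+FN) = 824/(824+270) = 0.7532

0.7532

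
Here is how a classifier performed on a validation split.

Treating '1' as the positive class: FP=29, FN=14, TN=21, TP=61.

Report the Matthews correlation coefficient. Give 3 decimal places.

0.255

MCC = (TP·TN − FP·FN) / √((TP+FP)(TP+FN)(TN+FP)(TN+FN))
Numerator = 61·21 − 29·14 = 875
Denominator = √(90·75·50·35) = √11812500 = 3436.9318
MCC = 875 / 3436.9318 = 0.255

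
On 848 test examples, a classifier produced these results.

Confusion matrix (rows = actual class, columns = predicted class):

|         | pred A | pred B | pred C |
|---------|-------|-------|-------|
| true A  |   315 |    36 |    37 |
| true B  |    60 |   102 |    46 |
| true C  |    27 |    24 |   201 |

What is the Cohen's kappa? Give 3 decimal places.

0.574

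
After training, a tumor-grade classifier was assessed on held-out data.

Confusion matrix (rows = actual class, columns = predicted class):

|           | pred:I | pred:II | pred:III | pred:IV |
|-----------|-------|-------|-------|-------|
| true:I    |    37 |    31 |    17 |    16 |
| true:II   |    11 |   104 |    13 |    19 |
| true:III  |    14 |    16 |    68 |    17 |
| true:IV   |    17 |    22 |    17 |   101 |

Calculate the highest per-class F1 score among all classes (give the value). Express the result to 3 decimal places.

0.652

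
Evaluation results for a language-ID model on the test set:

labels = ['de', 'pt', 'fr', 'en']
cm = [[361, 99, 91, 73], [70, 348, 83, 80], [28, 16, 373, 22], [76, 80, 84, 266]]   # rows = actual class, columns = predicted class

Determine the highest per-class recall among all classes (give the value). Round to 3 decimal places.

0.850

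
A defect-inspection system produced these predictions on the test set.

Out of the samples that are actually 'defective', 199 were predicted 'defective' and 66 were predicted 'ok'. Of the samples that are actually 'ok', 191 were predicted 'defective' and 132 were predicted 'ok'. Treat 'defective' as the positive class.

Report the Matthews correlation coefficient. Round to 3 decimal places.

0.168

MCC = (TP·TN − FP·FN) / √((TP+FP)(TP+FN)(TN+FP)(TN+FN))
Numerator = 199·132 − 191·66 = 13662
Denominator = √(390·265·323·198) = √6609645900 = 81299.7288
MCC = 13662 / 81299.7288 = 0.168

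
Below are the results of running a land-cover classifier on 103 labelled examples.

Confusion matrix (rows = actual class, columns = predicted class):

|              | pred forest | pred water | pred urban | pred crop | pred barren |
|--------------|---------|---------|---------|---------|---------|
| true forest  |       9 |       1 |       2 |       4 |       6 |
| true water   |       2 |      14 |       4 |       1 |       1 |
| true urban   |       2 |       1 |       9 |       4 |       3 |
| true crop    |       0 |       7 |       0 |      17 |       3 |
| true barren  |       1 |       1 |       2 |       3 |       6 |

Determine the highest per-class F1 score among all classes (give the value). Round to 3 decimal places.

Per-class F1 score (2·TP/(2·TP+FP+FN)):
  forest: TP=9, FP=2+2+0+1=5, FN=1+2+4+6=13 → 18/36 = 0.5000
  water: TP=14, FP=1+1+7+1=10, FN=2+4+1+1=8 → 28/46 = 0.6087
  urban: TP=9, FP=2+4+0+2=8, FN=2+1+4+3=10 → 18/36 = 0.5000
  crop: TP=17, FP=4+1+4+3=12, FN=0+7+0+3=10 → 34/56 = 0.6071
  barren: TP=6, FP=6+1+3+3=13, FN=1+1+2+3=7 → 12/32 = 0.3750
Highest is class 'water' with F1 score = 0.609.

0.609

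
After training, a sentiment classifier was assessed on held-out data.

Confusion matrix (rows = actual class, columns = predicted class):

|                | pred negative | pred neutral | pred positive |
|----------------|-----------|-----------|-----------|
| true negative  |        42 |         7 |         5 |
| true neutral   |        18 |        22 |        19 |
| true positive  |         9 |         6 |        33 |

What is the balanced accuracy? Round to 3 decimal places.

Balanced accuracy = mean of per-class recall.
  negative: recall = 42/54 = 0.7778
  neutral: recall = 22/59 = 0.3729
  positive: recall = 33/48 = 0.6875
Mean = (0.7778 + 0.3729 + 0.6875) / 3 = 0.613

0.613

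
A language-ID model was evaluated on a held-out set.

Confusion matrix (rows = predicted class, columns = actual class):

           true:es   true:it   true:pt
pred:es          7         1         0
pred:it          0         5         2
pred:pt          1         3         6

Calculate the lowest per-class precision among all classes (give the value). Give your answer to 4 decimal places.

0.6000

Per-class precision (TP/(TP+FP)):
  es: TP=7, FP=1+0=1 → 7/8 = 0.87500
  it: TP=5, FP=0+2=2 → 5/7 = 0.71429
  pt: TP=6, FP=1+3=4 → 6/10 = 0.60000
Lowest is class 'pt' with precision = 0.6000.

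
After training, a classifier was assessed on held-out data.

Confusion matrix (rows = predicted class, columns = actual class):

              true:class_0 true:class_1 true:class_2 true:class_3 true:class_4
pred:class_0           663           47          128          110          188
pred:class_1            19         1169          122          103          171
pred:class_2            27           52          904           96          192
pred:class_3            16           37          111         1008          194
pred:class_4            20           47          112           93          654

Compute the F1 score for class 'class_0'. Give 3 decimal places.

Treat 'class_0' as positive and all other classes as negative.
F1 score = 2·TP/(2·TP+FP+FN).
class_0: TP=663, FP=47+128+110+188=473, FN=19+27+16+20=82 → 1326/1881 = 0.7049

0.705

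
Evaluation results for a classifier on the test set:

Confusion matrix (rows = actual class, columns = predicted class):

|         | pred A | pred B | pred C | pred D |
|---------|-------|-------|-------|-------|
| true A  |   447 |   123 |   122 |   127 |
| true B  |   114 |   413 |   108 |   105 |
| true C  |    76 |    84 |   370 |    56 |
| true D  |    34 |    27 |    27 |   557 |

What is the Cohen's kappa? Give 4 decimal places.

Observed agreement pₒ = trace/N = 1787/2790 = 0.64050
Expected agreement pₑ = Σ (rowᵢ·colᵢ)/N² = (819·671 + 740·647 + 586·627 + 645·845)/2790² = 0.24933
κ = (pₒ − pₑ)/(1 − pₑ) = (0.64050 − 0.24933)/(1 − 0.24933) = 0.5211

0.5211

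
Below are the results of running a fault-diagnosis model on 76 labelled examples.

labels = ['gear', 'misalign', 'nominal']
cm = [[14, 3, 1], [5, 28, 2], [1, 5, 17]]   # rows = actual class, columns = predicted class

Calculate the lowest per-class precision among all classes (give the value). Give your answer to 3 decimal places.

Per-class precision (TP/(TP+FP)):
  gear: TP=14, FP=5+1=6 → 14/20 = 0.7000
  misalign: TP=28, FP=3+5=8 → 28/36 = 0.7778
  nominal: TP=17, FP=1+2=3 → 17/20 = 0.8500
Lowest is class 'gear' with precision = 0.700.

0.700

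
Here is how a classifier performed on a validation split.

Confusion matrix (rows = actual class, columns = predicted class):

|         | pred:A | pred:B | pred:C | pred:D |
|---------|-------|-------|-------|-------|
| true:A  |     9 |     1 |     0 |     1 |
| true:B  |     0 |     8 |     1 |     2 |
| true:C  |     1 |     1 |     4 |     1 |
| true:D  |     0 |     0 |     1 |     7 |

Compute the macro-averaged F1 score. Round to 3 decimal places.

0.743

Per-class F1 score (2·TP/(2·TP+FP+FN)):
  A: TP=9, FP=0+1+0=1, FN=1+0+1=2 → 18/21 = 0.8571
  B: TP=8, FP=1+1+0=2, FN=0+1+2=3 → 16/21 = 0.7619
  C: TP=4, FP=0+1+1=2, FN=1+1+1=3 → 8/13 = 0.6154
  D: TP=7, FP=1+2+1=4, FN=0+0+1=1 → 14/19 = 0.7368
Macro-F1 score = mean = (0.8571 + 0.7619 + 0.6154 + 0.7368) / 4 = 0.743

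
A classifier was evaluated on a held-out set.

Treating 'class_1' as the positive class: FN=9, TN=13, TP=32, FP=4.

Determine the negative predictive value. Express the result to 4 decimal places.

0.5909

NPV = TN/(TN+FN) = 13/(13+9) = 0.5909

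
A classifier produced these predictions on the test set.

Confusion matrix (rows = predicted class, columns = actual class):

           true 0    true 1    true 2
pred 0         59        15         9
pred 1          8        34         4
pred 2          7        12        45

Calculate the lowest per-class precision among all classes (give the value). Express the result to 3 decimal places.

0.703

Per-class precision (TP/(TP+FP)):
  0: TP=59, FP=15+9=24 → 59/83 = 0.7108
  1: TP=34, FP=8+4=12 → 34/46 = 0.7391
  2: TP=45, FP=7+12=19 → 45/64 = 0.7031
Lowest is class '2' with precision = 0.703.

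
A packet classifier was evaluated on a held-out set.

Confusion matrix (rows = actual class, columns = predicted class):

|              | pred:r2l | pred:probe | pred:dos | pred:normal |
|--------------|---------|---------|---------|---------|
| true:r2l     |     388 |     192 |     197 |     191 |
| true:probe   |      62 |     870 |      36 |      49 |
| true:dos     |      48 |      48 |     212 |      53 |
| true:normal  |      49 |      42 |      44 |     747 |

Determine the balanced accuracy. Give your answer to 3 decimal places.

0.673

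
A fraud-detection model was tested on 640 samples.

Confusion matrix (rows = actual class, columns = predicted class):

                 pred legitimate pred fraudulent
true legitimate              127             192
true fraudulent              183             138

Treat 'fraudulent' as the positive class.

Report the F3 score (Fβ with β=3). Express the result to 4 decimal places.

0.4287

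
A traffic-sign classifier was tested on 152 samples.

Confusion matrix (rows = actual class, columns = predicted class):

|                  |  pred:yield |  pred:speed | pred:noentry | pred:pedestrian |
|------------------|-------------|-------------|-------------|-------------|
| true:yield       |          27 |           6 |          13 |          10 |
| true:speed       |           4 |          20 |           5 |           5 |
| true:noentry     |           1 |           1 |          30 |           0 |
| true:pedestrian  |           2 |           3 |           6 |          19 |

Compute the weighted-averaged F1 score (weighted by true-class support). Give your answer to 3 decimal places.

0.625

Per-class F1 score (2·TP/(2·TP+FP+FN)):
  yield: TP=27, FP=4+1+2=7, FN=6+13+10=29 → 54/90 = 0.6000
  speed: TP=20, FP=6+1+3=10, FN=4+5+5=14 → 40/64 = 0.6250
  noentry: TP=30, FP=13+5+6=24, FN=1+1+0=2 → 60/86 = 0.6977
  pedestrian: TP=19, FP=10+5+0=15, FN=2+3+6=11 → 38/64 = 0.5938
Weighted-F1 score = Σ (supportᵢ/N)·F1 scoreᵢ with N=152: (56/152)·0.6000 + (34/152)·0.6250 + (32/152)·0.6977 + (30/152)·0.5938 = 0.625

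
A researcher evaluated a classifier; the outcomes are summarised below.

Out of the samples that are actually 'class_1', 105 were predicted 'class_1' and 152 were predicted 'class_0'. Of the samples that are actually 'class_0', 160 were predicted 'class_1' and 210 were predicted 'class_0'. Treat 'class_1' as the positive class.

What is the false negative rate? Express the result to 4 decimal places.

FNR = FN/(FN+TP) = 152/(152+105) = 0.5914

0.5914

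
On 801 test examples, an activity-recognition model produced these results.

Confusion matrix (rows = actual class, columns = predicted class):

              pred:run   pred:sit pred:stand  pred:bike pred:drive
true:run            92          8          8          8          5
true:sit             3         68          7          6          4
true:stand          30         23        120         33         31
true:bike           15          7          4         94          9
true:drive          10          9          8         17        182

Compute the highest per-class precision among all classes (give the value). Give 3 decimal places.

Per-class precision (TP/(TP+FP)):
  run: TP=92, FP=3+30+15+10=58 → 92/150 = 0.6133
  sit: TP=68, FP=8+23+7+9=47 → 68/115 = 0.5913
  stand: TP=120, FP=8+7+4+8=27 → 120/147 = 0.8163
  bike: TP=94, FP=8+6+33+17=64 → 94/158 = 0.5949
  drive: TP=182, FP=5+4+31+9=49 → 182/231 = 0.7879
Highest is class 'stand' with precision = 0.816.

0.816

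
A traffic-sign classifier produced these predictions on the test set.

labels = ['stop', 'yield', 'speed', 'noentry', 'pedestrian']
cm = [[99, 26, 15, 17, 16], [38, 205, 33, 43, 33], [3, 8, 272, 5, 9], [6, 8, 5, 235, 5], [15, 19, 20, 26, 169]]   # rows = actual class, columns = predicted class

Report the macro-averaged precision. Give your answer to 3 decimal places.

Per-class precision (TP/(TP+FP)):
  stop: TP=99, FP=38+3+6+15=62 → 99/161 = 0.6149
  yield: TP=205, FP=26+8+8+19=61 → 205/266 = 0.7707
  speed: TP=272, FP=15+33+5+20=73 → 272/345 = 0.7884
  noentry: TP=235, FP=17+43+5+26=91 → 235/326 = 0.7209
  pedestrian: TP=169, FP=16+33+9+5=63 → 169/232 = 0.7284
Macro-precision = mean = (0.6149 + 0.7707 + 0.7884 + 0.7209 + 0.7284) / 5 = 0.725

0.725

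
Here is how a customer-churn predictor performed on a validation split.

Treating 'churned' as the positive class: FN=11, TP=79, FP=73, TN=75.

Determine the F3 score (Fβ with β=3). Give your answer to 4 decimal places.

0.8212

Fβ = (1+β²)·TP / ((1+β²)·TP + β²·FN + FP), with β²=9
= 10·79 / (10·79 + 9·11 + 73) = 0.8212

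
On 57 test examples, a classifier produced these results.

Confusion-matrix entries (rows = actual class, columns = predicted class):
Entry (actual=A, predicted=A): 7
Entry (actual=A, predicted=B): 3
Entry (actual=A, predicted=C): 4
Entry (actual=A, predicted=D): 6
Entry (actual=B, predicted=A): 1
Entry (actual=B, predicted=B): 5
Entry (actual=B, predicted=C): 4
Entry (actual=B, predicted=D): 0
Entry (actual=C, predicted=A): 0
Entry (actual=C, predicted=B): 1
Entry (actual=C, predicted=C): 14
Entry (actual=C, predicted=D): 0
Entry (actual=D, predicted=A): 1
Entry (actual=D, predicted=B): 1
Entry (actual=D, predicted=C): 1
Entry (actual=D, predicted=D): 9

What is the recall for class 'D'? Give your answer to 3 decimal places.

0.750

Take TP from the diagonal, FP from the rest of the 'D' prediction marginal, FN from the rest of the 'D' actual marginal.
recall = TP/(TP+FN).
D: TP=9, FN=1+1+1=3 → 9/12 = 0.7500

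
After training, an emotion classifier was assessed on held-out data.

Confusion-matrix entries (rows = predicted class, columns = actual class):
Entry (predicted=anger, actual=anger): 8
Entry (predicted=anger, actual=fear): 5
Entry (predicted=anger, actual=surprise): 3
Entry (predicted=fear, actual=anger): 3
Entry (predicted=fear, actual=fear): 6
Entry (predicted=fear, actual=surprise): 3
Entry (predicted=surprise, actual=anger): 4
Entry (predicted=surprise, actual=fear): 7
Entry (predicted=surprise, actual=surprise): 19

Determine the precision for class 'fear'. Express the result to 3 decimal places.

0.500

Take TP from the diagonal, FP from the rest of the 'fear' prediction marginal, FN from the rest of the 'fear' actual marginal.
precision = TP/(TP+FP).
fear: TP=6, FP=3+3=6 → 6/12 = 0.5000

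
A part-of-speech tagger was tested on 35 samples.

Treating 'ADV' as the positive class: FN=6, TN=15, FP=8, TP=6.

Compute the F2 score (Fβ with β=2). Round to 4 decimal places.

0.4839

Fβ = (1+β²)·TP / ((1+β²)·TP + β²·FN + FP), with β²=4
= 5·6 / (5·6 + 4·6 + 8) = 0.4839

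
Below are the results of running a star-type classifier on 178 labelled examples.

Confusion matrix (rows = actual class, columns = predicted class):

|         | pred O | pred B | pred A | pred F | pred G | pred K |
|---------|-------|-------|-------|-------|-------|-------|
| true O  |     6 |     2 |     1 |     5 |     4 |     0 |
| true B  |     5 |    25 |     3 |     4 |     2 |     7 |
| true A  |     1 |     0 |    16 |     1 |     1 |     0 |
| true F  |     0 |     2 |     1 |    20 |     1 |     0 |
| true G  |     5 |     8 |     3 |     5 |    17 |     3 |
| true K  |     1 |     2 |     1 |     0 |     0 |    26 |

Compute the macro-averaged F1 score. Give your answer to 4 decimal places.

0.6050

Per-class F1 score (2·TP/(2·TP+FP+FN)):
  O: TP=6, FP=5+1+0+5+1=12, FN=2+1+5+4+0=12 → 12/36 = 0.33333
  B: TP=25, FP=2+0+2+8+2=14, FN=5+3+4+2+7=21 → 50/85 = 0.58824
  A: TP=16, FP=1+3+1+3+1=9, FN=1+0+1+1+0=3 → 32/44 = 0.72727
  F: TP=20, FP=5+4+1+5+0=15, FN=0+2+1+1+0=4 → 40/59 = 0.67797
  G: TP=17, FP=4+2+1+1+0=8, FN=5+8+3+5+3=24 → 34/66 = 0.51515
  K: TP=26, FP=0+7+0+0+3=10, FN=1+2+1+0+0=4 → 52/66 = 0.78788
Macro-F1 score = mean = (0.33333 + 0.58824 + 0.72727 + 0.67797 + 0.51515 + 0.78788) / 6 = 0.6050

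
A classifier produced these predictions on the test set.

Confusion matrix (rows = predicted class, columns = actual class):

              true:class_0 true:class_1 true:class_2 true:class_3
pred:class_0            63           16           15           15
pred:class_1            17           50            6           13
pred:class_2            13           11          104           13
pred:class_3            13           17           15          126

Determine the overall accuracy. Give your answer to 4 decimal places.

0.6765

Accuracy = trace / total = (63+50+104+126=343) / 507 = 343/507 = 0.6765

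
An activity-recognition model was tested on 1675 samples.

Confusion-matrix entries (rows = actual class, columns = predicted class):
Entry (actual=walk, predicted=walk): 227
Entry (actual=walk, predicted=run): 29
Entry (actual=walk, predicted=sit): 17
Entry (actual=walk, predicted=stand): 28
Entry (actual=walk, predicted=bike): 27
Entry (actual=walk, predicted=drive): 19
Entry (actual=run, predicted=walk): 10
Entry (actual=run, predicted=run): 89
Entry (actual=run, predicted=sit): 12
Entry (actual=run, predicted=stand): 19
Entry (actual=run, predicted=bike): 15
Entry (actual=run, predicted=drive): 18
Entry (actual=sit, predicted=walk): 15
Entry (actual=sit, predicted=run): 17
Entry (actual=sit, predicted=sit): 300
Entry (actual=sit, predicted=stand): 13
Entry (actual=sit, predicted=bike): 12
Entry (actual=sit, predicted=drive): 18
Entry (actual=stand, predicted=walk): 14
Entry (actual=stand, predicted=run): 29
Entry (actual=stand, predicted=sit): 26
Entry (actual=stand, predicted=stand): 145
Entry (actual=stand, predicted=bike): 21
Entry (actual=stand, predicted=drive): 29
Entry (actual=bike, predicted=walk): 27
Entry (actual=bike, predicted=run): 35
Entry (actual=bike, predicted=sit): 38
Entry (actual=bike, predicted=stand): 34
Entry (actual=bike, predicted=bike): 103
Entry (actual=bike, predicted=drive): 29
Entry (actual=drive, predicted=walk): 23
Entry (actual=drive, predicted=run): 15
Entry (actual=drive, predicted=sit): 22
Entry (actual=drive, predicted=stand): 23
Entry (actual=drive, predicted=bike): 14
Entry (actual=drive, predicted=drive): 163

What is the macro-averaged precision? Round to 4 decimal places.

0.5896

Per-class precision (TP/(TP+FP)):
  walk: TP=227, FP=10+15+14+27+23=89 → 227/316 = 0.71835
  run: TP=89, FP=29+17+29+35+15=125 → 89/214 = 0.41589
  sit: TP=300, FP=17+12+26+38+22=115 → 300/415 = 0.72289
  stand: TP=145, FP=28+19+13+34+23=117 → 145/262 = 0.55344
  bike: TP=103, FP=27+15+12+21+14=89 → 103/192 = 0.53646
  drive: TP=163, FP=19+18+18+29+29=113 → 163/276 = 0.59058
Macro-precision = mean = (0.71835 + 0.41589 + 0.72289 + 0.55344 + 0.53646 + 0.59058) / 6 = 0.5896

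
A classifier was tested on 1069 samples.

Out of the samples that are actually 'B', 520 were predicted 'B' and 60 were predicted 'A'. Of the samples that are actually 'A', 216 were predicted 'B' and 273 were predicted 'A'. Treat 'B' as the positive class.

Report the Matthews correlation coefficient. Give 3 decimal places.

MCC = (TP·TN − FP·FN) / √((TP+FP)(TP+FN)(TN+FP)(TN+FN))
Numerator = 520·273 − 216·60 = 129000
Denominator = √(736·580·489·333) = √69511858560 = 263651.0166
MCC = 129000 / 263651.0166 = 0.489

0.489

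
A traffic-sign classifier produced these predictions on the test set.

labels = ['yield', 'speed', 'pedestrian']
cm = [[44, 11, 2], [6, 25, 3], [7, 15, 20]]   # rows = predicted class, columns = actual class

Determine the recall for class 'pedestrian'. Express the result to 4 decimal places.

Take TP from the diagonal, FP from the rest of the 'pedestrian' prediction marginal, FN from the rest of the 'pedestrian' actual marginal.
recall = TP/(TP+FN).
pedestrian: TP=20, FN=2+3=5 → 20/25 = 0.80000

0.8000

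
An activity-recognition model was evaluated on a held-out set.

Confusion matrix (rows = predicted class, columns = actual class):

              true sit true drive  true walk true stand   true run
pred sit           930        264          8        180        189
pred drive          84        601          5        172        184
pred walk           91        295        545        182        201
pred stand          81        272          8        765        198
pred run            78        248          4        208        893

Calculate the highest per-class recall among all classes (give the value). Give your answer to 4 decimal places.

0.9561

Per-class recall (TP/(TP+FN)):
  sit: TP=930, FN=84+91+81+78=334 → 930/1264 = 0.73576
  drive: TP=601, FN=264+295+272+248=1079 → 601/1680 = 0.35774
  walk: TP=545, FN=8+5+8+4=25 → 545/570 = 0.95614
  stand: TP=765, FN=180+172+182+208=742 → 765/1507 = 0.50763
  run: TP=893, FN=189+184+201+198=772 → 893/1665 = 0.53634
Highest is class 'walk' with recall = 0.9561.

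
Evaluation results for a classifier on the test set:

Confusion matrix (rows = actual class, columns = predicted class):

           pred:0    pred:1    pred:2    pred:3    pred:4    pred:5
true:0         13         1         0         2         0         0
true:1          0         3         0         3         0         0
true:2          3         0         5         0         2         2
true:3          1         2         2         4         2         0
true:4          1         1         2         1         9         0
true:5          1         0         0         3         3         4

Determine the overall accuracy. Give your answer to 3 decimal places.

0.543

Accuracy = trace / total = (13+3+5+4+9+4=38) / 70 = 38/70 = 0.543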